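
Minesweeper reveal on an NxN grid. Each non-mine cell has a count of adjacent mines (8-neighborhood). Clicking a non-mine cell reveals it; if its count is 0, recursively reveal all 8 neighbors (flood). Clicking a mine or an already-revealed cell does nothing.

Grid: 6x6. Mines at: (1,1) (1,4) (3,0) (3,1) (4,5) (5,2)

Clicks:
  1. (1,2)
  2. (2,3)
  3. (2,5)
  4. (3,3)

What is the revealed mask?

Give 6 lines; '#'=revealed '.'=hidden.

Click 1 (1,2) count=1: revealed 1 new [(1,2)] -> total=1
Click 2 (2,3) count=1: revealed 1 new [(2,3)] -> total=2
Click 3 (2,5) count=1: revealed 1 new [(2,5)] -> total=3
Click 4 (3,3) count=0: revealed 8 new [(2,2) (2,4) (3,2) (3,3) (3,4) (4,2) (4,3) (4,4)] -> total=11

Answer: ......
..#...
..####
..###.
..###.
......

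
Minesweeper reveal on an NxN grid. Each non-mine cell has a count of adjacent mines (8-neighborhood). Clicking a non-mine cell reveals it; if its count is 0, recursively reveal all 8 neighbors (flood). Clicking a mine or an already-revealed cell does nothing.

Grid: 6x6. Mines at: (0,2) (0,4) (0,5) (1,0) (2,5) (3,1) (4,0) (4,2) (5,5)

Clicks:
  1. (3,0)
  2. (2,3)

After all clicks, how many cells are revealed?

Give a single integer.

Click 1 (3,0) count=2: revealed 1 new [(3,0)] -> total=1
Click 2 (2,3) count=0: revealed 9 new [(1,2) (1,3) (1,4) (2,2) (2,3) (2,4) (3,2) (3,3) (3,4)] -> total=10

Answer: 10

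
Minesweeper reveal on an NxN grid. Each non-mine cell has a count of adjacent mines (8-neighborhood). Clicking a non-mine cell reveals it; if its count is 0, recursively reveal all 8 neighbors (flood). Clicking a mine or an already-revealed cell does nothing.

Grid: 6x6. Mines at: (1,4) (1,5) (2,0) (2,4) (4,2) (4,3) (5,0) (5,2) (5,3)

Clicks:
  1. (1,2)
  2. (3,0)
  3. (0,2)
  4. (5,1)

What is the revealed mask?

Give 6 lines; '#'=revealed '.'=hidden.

Answer: ####..
####..
.###..
####..
......
.#....

Derivation:
Click 1 (1,2) count=0: revealed 14 new [(0,0) (0,1) (0,2) (0,3) (1,0) (1,1) (1,2) (1,3) (2,1) (2,2) (2,3) (3,1) (3,2) (3,3)] -> total=14
Click 2 (3,0) count=1: revealed 1 new [(3,0)] -> total=15
Click 3 (0,2) count=0: revealed 0 new [(none)] -> total=15
Click 4 (5,1) count=3: revealed 1 new [(5,1)] -> total=16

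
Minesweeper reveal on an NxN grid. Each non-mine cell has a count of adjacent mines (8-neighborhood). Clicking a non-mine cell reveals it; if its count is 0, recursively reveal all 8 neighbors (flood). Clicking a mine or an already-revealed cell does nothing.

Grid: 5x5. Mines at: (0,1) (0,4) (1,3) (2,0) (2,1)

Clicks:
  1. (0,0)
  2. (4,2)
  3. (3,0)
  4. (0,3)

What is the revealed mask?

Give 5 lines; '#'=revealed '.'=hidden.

Click 1 (0,0) count=1: revealed 1 new [(0,0)] -> total=1
Click 2 (4,2) count=0: revealed 13 new [(2,2) (2,3) (2,4) (3,0) (3,1) (3,2) (3,3) (3,4) (4,0) (4,1) (4,2) (4,3) (4,4)] -> total=14
Click 3 (3,0) count=2: revealed 0 new [(none)] -> total=14
Click 4 (0,3) count=2: revealed 1 new [(0,3)] -> total=15

Answer: #..#.
.....
..###
#####
#####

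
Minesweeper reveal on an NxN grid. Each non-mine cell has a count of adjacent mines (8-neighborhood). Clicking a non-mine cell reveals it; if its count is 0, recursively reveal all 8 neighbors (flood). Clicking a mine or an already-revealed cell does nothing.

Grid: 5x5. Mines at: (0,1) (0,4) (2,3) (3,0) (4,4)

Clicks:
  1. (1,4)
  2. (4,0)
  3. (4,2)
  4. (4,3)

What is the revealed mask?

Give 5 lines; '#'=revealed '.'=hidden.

Answer: .....
....#
.....
.###.
####.

Derivation:
Click 1 (1,4) count=2: revealed 1 new [(1,4)] -> total=1
Click 2 (4,0) count=1: revealed 1 new [(4,0)] -> total=2
Click 3 (4,2) count=0: revealed 6 new [(3,1) (3,2) (3,3) (4,1) (4,2) (4,3)] -> total=8
Click 4 (4,3) count=1: revealed 0 new [(none)] -> total=8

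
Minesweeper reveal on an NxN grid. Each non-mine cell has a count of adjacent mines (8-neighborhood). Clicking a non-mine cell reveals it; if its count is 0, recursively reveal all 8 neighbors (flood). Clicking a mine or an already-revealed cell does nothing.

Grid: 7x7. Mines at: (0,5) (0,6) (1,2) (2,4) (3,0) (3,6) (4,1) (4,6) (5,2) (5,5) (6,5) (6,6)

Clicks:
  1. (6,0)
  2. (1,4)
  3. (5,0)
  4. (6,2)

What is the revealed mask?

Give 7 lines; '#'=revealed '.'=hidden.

Answer: .......
....#..
.......
.......
.......
##.....
###....

Derivation:
Click 1 (6,0) count=0: revealed 4 new [(5,0) (5,1) (6,0) (6,1)] -> total=4
Click 2 (1,4) count=2: revealed 1 new [(1,4)] -> total=5
Click 3 (5,0) count=1: revealed 0 new [(none)] -> total=5
Click 4 (6,2) count=1: revealed 1 new [(6,2)] -> total=6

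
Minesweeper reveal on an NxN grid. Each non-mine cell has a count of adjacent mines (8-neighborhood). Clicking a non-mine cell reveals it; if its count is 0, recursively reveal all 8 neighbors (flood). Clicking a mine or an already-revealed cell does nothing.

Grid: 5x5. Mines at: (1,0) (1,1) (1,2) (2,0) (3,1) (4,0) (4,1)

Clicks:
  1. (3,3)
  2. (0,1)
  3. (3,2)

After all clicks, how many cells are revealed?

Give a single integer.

Click 1 (3,3) count=0: revealed 13 new [(0,3) (0,4) (1,3) (1,4) (2,2) (2,3) (2,4) (3,2) (3,3) (3,4) (4,2) (4,3) (4,4)] -> total=13
Click 2 (0,1) count=3: revealed 1 new [(0,1)] -> total=14
Click 3 (3,2) count=2: revealed 0 new [(none)] -> total=14

Answer: 14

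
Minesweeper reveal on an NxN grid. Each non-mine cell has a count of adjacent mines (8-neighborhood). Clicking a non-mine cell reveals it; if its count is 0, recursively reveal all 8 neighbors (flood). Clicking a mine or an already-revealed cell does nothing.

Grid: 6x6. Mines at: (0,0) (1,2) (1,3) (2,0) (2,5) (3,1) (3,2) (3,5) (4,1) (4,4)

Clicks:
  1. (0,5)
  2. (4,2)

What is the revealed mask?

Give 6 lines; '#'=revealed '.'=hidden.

Answer: ....##
....##
......
......
..#...
......

Derivation:
Click 1 (0,5) count=0: revealed 4 new [(0,4) (0,5) (1,4) (1,5)] -> total=4
Click 2 (4,2) count=3: revealed 1 new [(4,2)] -> total=5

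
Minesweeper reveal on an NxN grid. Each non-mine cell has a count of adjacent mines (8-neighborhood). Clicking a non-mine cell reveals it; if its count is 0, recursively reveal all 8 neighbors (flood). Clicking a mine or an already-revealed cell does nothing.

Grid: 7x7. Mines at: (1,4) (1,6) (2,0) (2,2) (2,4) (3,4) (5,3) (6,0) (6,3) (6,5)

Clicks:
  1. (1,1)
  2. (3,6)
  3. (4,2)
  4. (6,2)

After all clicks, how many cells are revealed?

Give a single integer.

Click 1 (1,1) count=2: revealed 1 new [(1,1)] -> total=1
Click 2 (3,6) count=0: revealed 8 new [(2,5) (2,6) (3,5) (3,6) (4,5) (4,6) (5,5) (5,6)] -> total=9
Click 3 (4,2) count=1: revealed 1 new [(4,2)] -> total=10
Click 4 (6,2) count=2: revealed 1 new [(6,2)] -> total=11

Answer: 11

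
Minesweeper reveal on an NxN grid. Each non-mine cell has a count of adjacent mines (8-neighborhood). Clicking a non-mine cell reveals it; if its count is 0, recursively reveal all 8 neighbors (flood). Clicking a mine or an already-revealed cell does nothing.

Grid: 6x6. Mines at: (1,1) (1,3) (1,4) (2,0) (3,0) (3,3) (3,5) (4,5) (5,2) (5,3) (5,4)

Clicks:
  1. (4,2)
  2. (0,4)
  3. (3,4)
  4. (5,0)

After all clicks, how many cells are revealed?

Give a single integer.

Answer: 7

Derivation:
Click 1 (4,2) count=3: revealed 1 new [(4,2)] -> total=1
Click 2 (0,4) count=2: revealed 1 new [(0,4)] -> total=2
Click 3 (3,4) count=3: revealed 1 new [(3,4)] -> total=3
Click 4 (5,0) count=0: revealed 4 new [(4,0) (4,1) (5,0) (5,1)] -> total=7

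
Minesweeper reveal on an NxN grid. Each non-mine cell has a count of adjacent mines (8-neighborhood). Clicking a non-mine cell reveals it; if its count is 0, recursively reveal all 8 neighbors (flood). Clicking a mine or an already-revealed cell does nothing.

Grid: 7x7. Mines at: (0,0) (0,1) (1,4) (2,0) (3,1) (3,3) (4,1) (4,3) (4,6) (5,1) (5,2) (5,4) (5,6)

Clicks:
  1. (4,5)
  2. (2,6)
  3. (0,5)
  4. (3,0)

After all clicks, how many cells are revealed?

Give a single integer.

Answer: 10

Derivation:
Click 1 (4,5) count=3: revealed 1 new [(4,5)] -> total=1
Click 2 (2,6) count=0: revealed 8 new [(0,5) (0,6) (1,5) (1,6) (2,5) (2,6) (3,5) (3,6)] -> total=9
Click 3 (0,5) count=1: revealed 0 new [(none)] -> total=9
Click 4 (3,0) count=3: revealed 1 new [(3,0)] -> total=10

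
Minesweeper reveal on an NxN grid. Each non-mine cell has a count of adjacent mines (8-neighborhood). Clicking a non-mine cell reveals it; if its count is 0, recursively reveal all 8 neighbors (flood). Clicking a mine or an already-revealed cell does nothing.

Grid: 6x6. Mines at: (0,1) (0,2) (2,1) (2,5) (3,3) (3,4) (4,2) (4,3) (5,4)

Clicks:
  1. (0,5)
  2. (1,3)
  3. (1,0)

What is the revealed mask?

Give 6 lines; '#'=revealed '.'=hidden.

Answer: ...###
#..###
......
......
......
......

Derivation:
Click 1 (0,5) count=0: revealed 6 new [(0,3) (0,4) (0,5) (1,3) (1,4) (1,5)] -> total=6
Click 2 (1,3) count=1: revealed 0 new [(none)] -> total=6
Click 3 (1,0) count=2: revealed 1 new [(1,0)] -> total=7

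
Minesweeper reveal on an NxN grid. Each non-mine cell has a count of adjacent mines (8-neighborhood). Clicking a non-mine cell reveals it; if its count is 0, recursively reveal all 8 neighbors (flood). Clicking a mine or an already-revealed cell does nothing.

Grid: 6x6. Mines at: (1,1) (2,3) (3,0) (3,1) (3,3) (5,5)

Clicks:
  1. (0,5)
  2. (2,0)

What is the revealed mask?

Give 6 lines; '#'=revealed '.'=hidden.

Click 1 (0,5) count=0: revealed 14 new [(0,2) (0,3) (0,4) (0,5) (1,2) (1,3) (1,4) (1,5) (2,4) (2,5) (3,4) (3,5) (4,4) (4,5)] -> total=14
Click 2 (2,0) count=3: revealed 1 new [(2,0)] -> total=15

Answer: ..####
..####
#...##
....##
....##
......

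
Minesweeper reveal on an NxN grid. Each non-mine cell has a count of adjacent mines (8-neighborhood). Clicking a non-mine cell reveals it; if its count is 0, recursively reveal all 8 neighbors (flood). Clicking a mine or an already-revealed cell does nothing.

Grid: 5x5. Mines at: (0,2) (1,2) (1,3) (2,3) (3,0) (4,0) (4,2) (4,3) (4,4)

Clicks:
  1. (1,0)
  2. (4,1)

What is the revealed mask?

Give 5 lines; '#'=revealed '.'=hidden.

Answer: ##...
##...
##...
.....
.#...

Derivation:
Click 1 (1,0) count=0: revealed 6 new [(0,0) (0,1) (1,0) (1,1) (2,0) (2,1)] -> total=6
Click 2 (4,1) count=3: revealed 1 new [(4,1)] -> total=7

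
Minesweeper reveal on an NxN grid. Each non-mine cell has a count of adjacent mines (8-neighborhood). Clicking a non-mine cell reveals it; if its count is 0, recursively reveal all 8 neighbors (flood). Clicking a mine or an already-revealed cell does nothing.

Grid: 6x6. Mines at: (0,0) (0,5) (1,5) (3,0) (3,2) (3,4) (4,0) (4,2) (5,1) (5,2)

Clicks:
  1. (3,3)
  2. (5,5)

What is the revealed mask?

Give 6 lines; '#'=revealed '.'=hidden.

Click 1 (3,3) count=3: revealed 1 new [(3,3)] -> total=1
Click 2 (5,5) count=0: revealed 6 new [(4,3) (4,4) (4,5) (5,3) (5,4) (5,5)] -> total=7

Answer: ......
......
......
...#..
...###
...###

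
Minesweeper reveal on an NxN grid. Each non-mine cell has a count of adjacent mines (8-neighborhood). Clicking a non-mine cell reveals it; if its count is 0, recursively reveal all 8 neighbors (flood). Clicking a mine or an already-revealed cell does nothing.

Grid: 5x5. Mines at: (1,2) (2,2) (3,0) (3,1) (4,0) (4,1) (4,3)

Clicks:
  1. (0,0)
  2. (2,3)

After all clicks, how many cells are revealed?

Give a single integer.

Answer: 7

Derivation:
Click 1 (0,0) count=0: revealed 6 new [(0,0) (0,1) (1,0) (1,1) (2,0) (2,1)] -> total=6
Click 2 (2,3) count=2: revealed 1 new [(2,3)] -> total=7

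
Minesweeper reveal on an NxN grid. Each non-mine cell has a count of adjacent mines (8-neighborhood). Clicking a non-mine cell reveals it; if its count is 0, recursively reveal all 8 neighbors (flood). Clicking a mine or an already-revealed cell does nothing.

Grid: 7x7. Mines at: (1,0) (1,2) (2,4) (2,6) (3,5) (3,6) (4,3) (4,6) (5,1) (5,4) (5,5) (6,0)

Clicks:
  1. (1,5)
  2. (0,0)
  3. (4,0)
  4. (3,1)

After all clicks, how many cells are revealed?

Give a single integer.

Click 1 (1,5) count=2: revealed 1 new [(1,5)] -> total=1
Click 2 (0,0) count=1: revealed 1 new [(0,0)] -> total=2
Click 3 (4,0) count=1: revealed 1 new [(4,0)] -> total=3
Click 4 (3,1) count=0: revealed 8 new [(2,0) (2,1) (2,2) (3,0) (3,1) (3,2) (4,1) (4,2)] -> total=11

Answer: 11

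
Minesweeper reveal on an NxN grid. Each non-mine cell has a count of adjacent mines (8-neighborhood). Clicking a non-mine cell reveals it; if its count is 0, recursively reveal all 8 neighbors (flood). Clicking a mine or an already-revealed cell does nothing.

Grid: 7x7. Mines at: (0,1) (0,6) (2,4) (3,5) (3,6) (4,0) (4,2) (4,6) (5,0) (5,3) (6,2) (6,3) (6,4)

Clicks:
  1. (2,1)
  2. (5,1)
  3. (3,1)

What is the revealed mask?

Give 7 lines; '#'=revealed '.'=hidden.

Answer: .......
####...
####...
####...
.......
.#.....
.......

Derivation:
Click 1 (2,1) count=0: revealed 12 new [(1,0) (1,1) (1,2) (1,3) (2,0) (2,1) (2,2) (2,3) (3,0) (3,1) (3,2) (3,3)] -> total=12
Click 2 (5,1) count=4: revealed 1 new [(5,1)] -> total=13
Click 3 (3,1) count=2: revealed 0 new [(none)] -> total=13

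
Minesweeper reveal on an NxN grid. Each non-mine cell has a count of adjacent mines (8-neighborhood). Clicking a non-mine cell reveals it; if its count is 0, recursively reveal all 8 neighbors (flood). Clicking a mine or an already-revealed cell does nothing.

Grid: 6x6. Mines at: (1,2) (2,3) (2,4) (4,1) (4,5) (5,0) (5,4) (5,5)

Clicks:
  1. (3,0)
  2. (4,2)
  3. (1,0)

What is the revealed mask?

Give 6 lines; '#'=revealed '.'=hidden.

Click 1 (3,0) count=1: revealed 1 new [(3,0)] -> total=1
Click 2 (4,2) count=1: revealed 1 new [(4,2)] -> total=2
Click 3 (1,0) count=0: revealed 7 new [(0,0) (0,1) (1,0) (1,1) (2,0) (2,1) (3,1)] -> total=9

Answer: ##....
##....
##....
##....
..#...
......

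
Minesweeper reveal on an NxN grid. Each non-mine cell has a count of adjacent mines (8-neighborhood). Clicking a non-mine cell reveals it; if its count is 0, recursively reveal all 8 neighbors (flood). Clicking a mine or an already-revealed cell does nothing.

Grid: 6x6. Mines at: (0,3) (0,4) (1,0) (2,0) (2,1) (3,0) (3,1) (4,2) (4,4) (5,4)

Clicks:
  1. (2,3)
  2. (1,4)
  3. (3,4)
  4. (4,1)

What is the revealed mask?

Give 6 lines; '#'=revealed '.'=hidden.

Answer: ......
..####
..####
..####
.#....
......

Derivation:
Click 1 (2,3) count=0: revealed 12 new [(1,2) (1,3) (1,4) (1,5) (2,2) (2,3) (2,4) (2,5) (3,2) (3,3) (3,4) (3,5)] -> total=12
Click 2 (1,4) count=2: revealed 0 new [(none)] -> total=12
Click 3 (3,4) count=1: revealed 0 new [(none)] -> total=12
Click 4 (4,1) count=3: revealed 1 new [(4,1)] -> total=13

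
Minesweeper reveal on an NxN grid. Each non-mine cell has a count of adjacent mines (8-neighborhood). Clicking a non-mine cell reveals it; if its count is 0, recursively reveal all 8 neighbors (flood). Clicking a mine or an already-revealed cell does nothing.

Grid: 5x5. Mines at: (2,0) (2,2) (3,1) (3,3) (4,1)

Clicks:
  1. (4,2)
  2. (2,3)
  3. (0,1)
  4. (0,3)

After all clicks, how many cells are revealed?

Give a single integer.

Click 1 (4,2) count=3: revealed 1 new [(4,2)] -> total=1
Click 2 (2,3) count=2: revealed 1 new [(2,3)] -> total=2
Click 3 (0,1) count=0: revealed 11 new [(0,0) (0,1) (0,2) (0,3) (0,4) (1,0) (1,1) (1,2) (1,3) (1,4) (2,4)] -> total=13
Click 4 (0,3) count=0: revealed 0 new [(none)] -> total=13

Answer: 13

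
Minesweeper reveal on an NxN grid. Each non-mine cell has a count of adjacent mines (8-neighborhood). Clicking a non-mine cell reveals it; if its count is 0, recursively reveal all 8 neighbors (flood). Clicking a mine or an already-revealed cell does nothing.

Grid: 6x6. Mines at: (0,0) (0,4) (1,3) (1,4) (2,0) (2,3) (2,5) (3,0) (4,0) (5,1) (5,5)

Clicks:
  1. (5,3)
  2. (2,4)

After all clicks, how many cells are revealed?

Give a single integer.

Click 1 (5,3) count=0: revealed 9 new [(3,2) (3,3) (3,4) (4,2) (4,3) (4,4) (5,2) (5,3) (5,4)] -> total=9
Click 2 (2,4) count=4: revealed 1 new [(2,4)] -> total=10

Answer: 10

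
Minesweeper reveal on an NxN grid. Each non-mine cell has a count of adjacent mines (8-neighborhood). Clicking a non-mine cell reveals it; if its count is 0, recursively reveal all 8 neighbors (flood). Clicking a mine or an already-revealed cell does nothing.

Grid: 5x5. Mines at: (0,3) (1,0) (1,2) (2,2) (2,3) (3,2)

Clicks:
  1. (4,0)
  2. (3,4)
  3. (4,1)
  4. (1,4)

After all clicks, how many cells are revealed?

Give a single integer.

Click 1 (4,0) count=0: revealed 6 new [(2,0) (2,1) (3,0) (3,1) (4,0) (4,1)] -> total=6
Click 2 (3,4) count=1: revealed 1 new [(3,4)] -> total=7
Click 3 (4,1) count=1: revealed 0 new [(none)] -> total=7
Click 4 (1,4) count=2: revealed 1 new [(1,4)] -> total=8

Answer: 8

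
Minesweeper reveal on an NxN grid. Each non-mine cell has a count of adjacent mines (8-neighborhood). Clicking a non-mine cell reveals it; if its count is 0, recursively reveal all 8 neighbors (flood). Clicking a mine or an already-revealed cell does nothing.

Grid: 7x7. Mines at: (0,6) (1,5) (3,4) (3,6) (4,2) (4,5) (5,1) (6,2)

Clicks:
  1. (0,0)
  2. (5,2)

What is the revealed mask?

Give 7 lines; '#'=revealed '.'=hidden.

Click 1 (0,0) count=0: revealed 21 new [(0,0) (0,1) (0,2) (0,3) (0,4) (1,0) (1,1) (1,2) (1,3) (1,4) (2,0) (2,1) (2,2) (2,3) (2,4) (3,0) (3,1) (3,2) (3,3) (4,0) (4,1)] -> total=21
Click 2 (5,2) count=3: revealed 1 new [(5,2)] -> total=22

Answer: #####..
#####..
#####..
####...
##.....
..#....
.......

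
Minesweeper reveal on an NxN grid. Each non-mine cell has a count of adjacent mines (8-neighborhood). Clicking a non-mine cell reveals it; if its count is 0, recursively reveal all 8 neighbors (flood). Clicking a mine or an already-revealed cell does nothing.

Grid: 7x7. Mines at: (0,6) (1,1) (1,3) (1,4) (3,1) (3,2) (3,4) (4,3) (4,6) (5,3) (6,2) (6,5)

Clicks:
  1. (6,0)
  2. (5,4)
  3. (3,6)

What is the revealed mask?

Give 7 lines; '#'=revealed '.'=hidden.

Answer: .......
.......
.......
......#
##.....
##..#..
##.....

Derivation:
Click 1 (6,0) count=0: revealed 6 new [(4,0) (4,1) (5,0) (5,1) (6,0) (6,1)] -> total=6
Click 2 (5,4) count=3: revealed 1 new [(5,4)] -> total=7
Click 3 (3,6) count=1: revealed 1 new [(3,6)] -> total=8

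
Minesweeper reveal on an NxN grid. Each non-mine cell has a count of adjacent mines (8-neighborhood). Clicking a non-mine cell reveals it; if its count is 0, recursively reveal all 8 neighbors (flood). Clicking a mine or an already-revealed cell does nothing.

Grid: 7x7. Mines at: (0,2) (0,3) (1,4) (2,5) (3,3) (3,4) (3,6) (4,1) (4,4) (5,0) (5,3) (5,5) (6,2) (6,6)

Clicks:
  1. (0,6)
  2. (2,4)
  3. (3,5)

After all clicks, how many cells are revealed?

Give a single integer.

Answer: 6

Derivation:
Click 1 (0,6) count=0: revealed 4 new [(0,5) (0,6) (1,5) (1,6)] -> total=4
Click 2 (2,4) count=4: revealed 1 new [(2,4)] -> total=5
Click 3 (3,5) count=4: revealed 1 new [(3,5)] -> total=6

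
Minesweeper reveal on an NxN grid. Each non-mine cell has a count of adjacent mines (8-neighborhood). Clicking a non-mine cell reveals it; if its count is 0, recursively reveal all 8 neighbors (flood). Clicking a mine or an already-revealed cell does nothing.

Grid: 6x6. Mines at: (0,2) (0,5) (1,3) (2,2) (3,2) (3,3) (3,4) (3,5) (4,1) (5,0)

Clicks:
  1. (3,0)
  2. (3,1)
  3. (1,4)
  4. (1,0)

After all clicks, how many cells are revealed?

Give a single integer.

Answer: 9

Derivation:
Click 1 (3,0) count=1: revealed 1 new [(3,0)] -> total=1
Click 2 (3,1) count=3: revealed 1 new [(3,1)] -> total=2
Click 3 (1,4) count=2: revealed 1 new [(1,4)] -> total=3
Click 4 (1,0) count=0: revealed 6 new [(0,0) (0,1) (1,0) (1,1) (2,0) (2,1)] -> total=9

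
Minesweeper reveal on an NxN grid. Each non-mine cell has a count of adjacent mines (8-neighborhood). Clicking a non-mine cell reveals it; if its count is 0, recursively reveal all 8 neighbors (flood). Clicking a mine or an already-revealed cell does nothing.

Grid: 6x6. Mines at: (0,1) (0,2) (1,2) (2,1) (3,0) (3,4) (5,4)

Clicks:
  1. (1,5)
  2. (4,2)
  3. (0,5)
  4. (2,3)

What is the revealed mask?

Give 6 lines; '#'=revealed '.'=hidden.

Click 1 (1,5) count=0: revealed 9 new [(0,3) (0,4) (0,5) (1,3) (1,4) (1,5) (2,3) (2,4) (2,5)] -> total=9
Click 2 (4,2) count=0: revealed 11 new [(3,1) (3,2) (3,3) (4,0) (4,1) (4,2) (4,3) (5,0) (5,1) (5,2) (5,3)] -> total=20
Click 3 (0,5) count=0: revealed 0 new [(none)] -> total=20
Click 4 (2,3) count=2: revealed 0 new [(none)] -> total=20

Answer: ...###
...###
...###
.###..
####..
####..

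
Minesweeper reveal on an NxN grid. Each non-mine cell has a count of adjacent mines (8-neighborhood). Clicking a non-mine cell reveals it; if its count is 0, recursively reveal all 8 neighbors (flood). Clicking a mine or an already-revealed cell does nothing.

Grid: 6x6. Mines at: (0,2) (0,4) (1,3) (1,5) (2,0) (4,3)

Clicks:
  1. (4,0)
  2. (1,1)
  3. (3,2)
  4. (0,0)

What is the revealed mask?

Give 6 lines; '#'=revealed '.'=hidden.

Click 1 (4,0) count=0: revealed 9 new [(3,0) (3,1) (3,2) (4,0) (4,1) (4,2) (5,0) (5,1) (5,2)] -> total=9
Click 2 (1,1) count=2: revealed 1 new [(1,1)] -> total=10
Click 3 (3,2) count=1: revealed 0 new [(none)] -> total=10
Click 4 (0,0) count=0: revealed 3 new [(0,0) (0,1) (1,0)] -> total=13

Answer: ##....
##....
......
###...
###...
###...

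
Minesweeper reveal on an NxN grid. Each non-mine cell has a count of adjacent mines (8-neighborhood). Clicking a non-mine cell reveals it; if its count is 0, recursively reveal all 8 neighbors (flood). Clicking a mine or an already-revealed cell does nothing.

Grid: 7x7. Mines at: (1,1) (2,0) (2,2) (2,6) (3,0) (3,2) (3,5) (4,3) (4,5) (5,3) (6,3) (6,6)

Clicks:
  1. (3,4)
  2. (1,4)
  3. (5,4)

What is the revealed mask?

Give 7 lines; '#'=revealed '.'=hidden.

Click 1 (3,4) count=3: revealed 1 new [(3,4)] -> total=1
Click 2 (1,4) count=0: revealed 13 new [(0,2) (0,3) (0,4) (0,5) (0,6) (1,2) (1,3) (1,4) (1,5) (1,6) (2,3) (2,4) (2,5)] -> total=14
Click 3 (5,4) count=4: revealed 1 new [(5,4)] -> total=15

Answer: ..#####
..#####
...###.
....#..
.......
....#..
.......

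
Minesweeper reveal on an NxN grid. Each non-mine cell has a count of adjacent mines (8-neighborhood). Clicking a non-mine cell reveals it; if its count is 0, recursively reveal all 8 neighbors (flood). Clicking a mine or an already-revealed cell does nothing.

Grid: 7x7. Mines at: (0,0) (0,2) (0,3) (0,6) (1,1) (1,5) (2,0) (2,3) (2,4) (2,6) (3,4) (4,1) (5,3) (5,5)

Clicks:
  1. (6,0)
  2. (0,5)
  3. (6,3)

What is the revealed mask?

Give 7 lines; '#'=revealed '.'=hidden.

Answer: .....#.
.......
.......
.......
.......
###....
####...

Derivation:
Click 1 (6,0) count=0: revealed 6 new [(5,0) (5,1) (5,2) (6,0) (6,1) (6,2)] -> total=6
Click 2 (0,5) count=2: revealed 1 new [(0,5)] -> total=7
Click 3 (6,3) count=1: revealed 1 new [(6,3)] -> total=8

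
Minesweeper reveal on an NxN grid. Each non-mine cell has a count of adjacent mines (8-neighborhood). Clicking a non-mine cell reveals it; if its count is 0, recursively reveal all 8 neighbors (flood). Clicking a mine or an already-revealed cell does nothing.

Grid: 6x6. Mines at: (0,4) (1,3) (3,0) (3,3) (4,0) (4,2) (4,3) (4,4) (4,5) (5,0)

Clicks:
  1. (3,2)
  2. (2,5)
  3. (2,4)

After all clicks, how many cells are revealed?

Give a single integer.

Answer: 7

Derivation:
Click 1 (3,2) count=3: revealed 1 new [(3,2)] -> total=1
Click 2 (2,5) count=0: revealed 6 new [(1,4) (1,5) (2,4) (2,5) (3,4) (3,5)] -> total=7
Click 3 (2,4) count=2: revealed 0 new [(none)] -> total=7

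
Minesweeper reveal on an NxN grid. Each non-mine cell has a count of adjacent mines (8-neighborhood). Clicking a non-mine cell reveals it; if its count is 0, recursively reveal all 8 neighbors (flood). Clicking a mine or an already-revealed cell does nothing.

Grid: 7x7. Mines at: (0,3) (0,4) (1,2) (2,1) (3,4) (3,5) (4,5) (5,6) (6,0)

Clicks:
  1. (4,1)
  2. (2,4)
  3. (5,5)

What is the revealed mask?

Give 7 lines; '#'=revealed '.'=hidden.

Answer: .......
.......
....#..
####...
#####..
######.
.#####.

Derivation:
Click 1 (4,1) count=0: revealed 20 new [(3,0) (3,1) (3,2) (3,3) (4,0) (4,1) (4,2) (4,3) (4,4) (5,0) (5,1) (5,2) (5,3) (5,4) (5,5) (6,1) (6,2) (6,3) (6,4) (6,5)] -> total=20
Click 2 (2,4) count=2: revealed 1 new [(2,4)] -> total=21
Click 3 (5,5) count=2: revealed 0 new [(none)] -> total=21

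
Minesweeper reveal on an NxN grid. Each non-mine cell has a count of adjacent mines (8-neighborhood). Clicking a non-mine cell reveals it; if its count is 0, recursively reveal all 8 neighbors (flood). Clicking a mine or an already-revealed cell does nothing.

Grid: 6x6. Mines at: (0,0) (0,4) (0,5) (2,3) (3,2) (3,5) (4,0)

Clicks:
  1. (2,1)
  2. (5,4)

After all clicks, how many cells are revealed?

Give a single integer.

Click 1 (2,1) count=1: revealed 1 new [(2,1)] -> total=1
Click 2 (5,4) count=0: revealed 10 new [(4,1) (4,2) (4,3) (4,4) (4,5) (5,1) (5,2) (5,3) (5,4) (5,5)] -> total=11

Answer: 11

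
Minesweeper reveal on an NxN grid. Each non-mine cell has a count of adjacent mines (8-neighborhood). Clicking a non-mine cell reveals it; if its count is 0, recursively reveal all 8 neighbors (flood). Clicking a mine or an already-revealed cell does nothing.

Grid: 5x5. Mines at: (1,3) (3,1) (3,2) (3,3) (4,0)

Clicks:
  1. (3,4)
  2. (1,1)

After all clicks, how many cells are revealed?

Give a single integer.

Click 1 (3,4) count=1: revealed 1 new [(3,4)] -> total=1
Click 2 (1,1) count=0: revealed 9 new [(0,0) (0,1) (0,2) (1,0) (1,1) (1,2) (2,0) (2,1) (2,2)] -> total=10

Answer: 10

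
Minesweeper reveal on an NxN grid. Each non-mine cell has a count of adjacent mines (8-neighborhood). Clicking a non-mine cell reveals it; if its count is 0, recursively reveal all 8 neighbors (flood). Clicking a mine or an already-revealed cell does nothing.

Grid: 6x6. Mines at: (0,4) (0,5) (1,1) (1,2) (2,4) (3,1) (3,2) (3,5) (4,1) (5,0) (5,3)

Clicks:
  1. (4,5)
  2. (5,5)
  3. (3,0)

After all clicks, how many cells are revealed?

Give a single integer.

Answer: 5

Derivation:
Click 1 (4,5) count=1: revealed 1 new [(4,5)] -> total=1
Click 2 (5,5) count=0: revealed 3 new [(4,4) (5,4) (5,5)] -> total=4
Click 3 (3,0) count=2: revealed 1 new [(3,0)] -> total=5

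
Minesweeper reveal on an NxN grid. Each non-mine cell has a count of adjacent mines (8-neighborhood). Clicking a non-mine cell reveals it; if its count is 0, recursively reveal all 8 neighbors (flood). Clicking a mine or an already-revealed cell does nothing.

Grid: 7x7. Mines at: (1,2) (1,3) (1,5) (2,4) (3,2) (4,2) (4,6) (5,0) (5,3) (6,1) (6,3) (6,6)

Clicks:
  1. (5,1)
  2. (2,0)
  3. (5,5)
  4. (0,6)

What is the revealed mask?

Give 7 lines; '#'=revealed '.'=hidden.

Click 1 (5,1) count=3: revealed 1 new [(5,1)] -> total=1
Click 2 (2,0) count=0: revealed 10 new [(0,0) (0,1) (1,0) (1,1) (2,0) (2,1) (3,0) (3,1) (4,0) (4,1)] -> total=11
Click 3 (5,5) count=2: revealed 1 new [(5,5)] -> total=12
Click 4 (0,6) count=1: revealed 1 new [(0,6)] -> total=13

Answer: ##....#
##.....
##.....
##.....
##.....
.#...#.
.......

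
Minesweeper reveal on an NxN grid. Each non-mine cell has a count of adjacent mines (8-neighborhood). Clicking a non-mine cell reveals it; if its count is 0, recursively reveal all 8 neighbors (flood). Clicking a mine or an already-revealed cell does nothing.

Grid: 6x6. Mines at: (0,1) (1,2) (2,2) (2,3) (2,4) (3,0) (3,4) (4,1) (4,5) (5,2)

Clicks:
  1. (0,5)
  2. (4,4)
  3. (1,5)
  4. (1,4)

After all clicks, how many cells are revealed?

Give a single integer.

Click 1 (0,5) count=0: revealed 6 new [(0,3) (0,4) (0,5) (1,3) (1,4) (1,5)] -> total=6
Click 2 (4,4) count=2: revealed 1 new [(4,4)] -> total=7
Click 3 (1,5) count=1: revealed 0 new [(none)] -> total=7
Click 4 (1,4) count=2: revealed 0 new [(none)] -> total=7

Answer: 7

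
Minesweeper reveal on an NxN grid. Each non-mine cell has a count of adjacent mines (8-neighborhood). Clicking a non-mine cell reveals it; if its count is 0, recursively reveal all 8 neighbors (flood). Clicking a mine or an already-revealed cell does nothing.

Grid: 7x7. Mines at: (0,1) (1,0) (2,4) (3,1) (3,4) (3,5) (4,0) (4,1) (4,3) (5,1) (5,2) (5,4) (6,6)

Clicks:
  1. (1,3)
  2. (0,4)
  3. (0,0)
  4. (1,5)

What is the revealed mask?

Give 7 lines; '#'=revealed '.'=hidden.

Answer: #.#####
..#####
.....##
.......
.......
.......
.......

Derivation:
Click 1 (1,3) count=1: revealed 1 new [(1,3)] -> total=1
Click 2 (0,4) count=0: revealed 11 new [(0,2) (0,3) (0,4) (0,5) (0,6) (1,2) (1,4) (1,5) (1,6) (2,5) (2,6)] -> total=12
Click 3 (0,0) count=2: revealed 1 new [(0,0)] -> total=13
Click 4 (1,5) count=1: revealed 0 new [(none)] -> total=13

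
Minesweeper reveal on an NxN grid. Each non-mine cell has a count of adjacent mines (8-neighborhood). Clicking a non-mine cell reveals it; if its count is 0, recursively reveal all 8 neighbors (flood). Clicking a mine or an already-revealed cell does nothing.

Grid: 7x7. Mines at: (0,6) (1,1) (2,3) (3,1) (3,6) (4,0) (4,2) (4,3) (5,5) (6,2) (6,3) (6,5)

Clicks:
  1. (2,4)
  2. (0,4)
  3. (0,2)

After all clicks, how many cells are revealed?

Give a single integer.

Answer: 9

Derivation:
Click 1 (2,4) count=1: revealed 1 new [(2,4)] -> total=1
Click 2 (0,4) count=0: revealed 8 new [(0,2) (0,3) (0,4) (0,5) (1,2) (1,3) (1,4) (1,5)] -> total=9
Click 3 (0,2) count=1: revealed 0 new [(none)] -> total=9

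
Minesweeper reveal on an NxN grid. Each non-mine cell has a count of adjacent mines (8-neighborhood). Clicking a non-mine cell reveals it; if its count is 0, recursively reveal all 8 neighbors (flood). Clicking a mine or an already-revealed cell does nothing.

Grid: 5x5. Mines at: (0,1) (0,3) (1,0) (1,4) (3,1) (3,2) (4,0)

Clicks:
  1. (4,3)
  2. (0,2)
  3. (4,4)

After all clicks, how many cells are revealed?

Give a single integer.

Answer: 7

Derivation:
Click 1 (4,3) count=1: revealed 1 new [(4,3)] -> total=1
Click 2 (0,2) count=2: revealed 1 new [(0,2)] -> total=2
Click 3 (4,4) count=0: revealed 5 new [(2,3) (2,4) (3,3) (3,4) (4,4)] -> total=7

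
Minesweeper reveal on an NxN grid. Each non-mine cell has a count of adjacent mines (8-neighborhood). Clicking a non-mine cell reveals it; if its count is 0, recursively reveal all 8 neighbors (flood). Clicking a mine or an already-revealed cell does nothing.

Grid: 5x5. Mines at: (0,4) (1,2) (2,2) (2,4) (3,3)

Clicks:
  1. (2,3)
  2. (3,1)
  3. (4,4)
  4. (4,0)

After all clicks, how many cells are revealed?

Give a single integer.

Click 1 (2,3) count=4: revealed 1 new [(2,3)] -> total=1
Click 2 (3,1) count=1: revealed 1 new [(3,1)] -> total=2
Click 3 (4,4) count=1: revealed 1 new [(4,4)] -> total=3
Click 4 (4,0) count=0: revealed 11 new [(0,0) (0,1) (1,0) (1,1) (2,0) (2,1) (3,0) (3,2) (4,0) (4,1) (4,2)] -> total=14

Answer: 14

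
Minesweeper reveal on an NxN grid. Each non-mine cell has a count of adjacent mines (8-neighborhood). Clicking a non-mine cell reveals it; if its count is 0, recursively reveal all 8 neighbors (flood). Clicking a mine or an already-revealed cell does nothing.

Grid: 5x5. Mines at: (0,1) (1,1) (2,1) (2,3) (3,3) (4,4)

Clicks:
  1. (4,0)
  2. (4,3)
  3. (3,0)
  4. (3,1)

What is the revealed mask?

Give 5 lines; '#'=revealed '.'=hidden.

Click 1 (4,0) count=0: revealed 6 new [(3,0) (3,1) (3,2) (4,0) (4,1) (4,2)] -> total=6
Click 2 (4,3) count=2: revealed 1 new [(4,3)] -> total=7
Click 3 (3,0) count=1: revealed 0 new [(none)] -> total=7
Click 4 (3,1) count=1: revealed 0 new [(none)] -> total=7

Answer: .....
.....
.....
###..
####.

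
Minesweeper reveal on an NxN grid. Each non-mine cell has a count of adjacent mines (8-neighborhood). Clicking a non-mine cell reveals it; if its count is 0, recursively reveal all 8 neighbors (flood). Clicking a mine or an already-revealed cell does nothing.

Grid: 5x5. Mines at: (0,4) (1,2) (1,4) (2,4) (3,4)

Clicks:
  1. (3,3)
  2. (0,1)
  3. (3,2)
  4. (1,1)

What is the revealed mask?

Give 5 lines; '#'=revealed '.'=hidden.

Click 1 (3,3) count=2: revealed 1 new [(3,3)] -> total=1
Click 2 (0,1) count=1: revealed 1 new [(0,1)] -> total=2
Click 3 (3,2) count=0: revealed 14 new [(0,0) (1,0) (1,1) (2,0) (2,1) (2,2) (2,3) (3,0) (3,1) (3,2) (4,0) (4,1) (4,2) (4,3)] -> total=16
Click 4 (1,1) count=1: revealed 0 new [(none)] -> total=16

Answer: ##...
##...
####.
####.
####.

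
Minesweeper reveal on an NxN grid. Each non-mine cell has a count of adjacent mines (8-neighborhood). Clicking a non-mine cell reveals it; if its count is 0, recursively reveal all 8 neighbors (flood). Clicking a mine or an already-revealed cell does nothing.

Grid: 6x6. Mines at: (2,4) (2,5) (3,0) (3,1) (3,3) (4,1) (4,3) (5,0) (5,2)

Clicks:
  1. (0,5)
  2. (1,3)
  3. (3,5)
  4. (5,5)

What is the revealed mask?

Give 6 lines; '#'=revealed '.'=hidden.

Click 1 (0,5) count=0: revealed 16 new [(0,0) (0,1) (0,2) (0,3) (0,4) (0,5) (1,0) (1,1) (1,2) (1,3) (1,4) (1,5) (2,0) (2,1) (2,2) (2,3)] -> total=16
Click 2 (1,3) count=1: revealed 0 new [(none)] -> total=16
Click 3 (3,5) count=2: revealed 1 new [(3,5)] -> total=17
Click 4 (5,5) count=0: revealed 5 new [(3,4) (4,4) (4,5) (5,4) (5,5)] -> total=22

Answer: ######
######
####..
....##
....##
....##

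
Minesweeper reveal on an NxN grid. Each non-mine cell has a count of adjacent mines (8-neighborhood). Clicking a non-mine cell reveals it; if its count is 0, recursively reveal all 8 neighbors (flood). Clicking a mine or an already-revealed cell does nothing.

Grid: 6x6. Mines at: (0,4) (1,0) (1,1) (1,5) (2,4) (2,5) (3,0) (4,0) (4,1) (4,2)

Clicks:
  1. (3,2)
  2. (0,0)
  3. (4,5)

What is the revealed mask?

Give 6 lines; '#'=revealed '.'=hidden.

Click 1 (3,2) count=2: revealed 1 new [(3,2)] -> total=1
Click 2 (0,0) count=2: revealed 1 new [(0,0)] -> total=2
Click 3 (4,5) count=0: revealed 9 new [(3,3) (3,4) (3,5) (4,3) (4,4) (4,5) (5,3) (5,4) (5,5)] -> total=11

Answer: #.....
......
......
..####
...###
...###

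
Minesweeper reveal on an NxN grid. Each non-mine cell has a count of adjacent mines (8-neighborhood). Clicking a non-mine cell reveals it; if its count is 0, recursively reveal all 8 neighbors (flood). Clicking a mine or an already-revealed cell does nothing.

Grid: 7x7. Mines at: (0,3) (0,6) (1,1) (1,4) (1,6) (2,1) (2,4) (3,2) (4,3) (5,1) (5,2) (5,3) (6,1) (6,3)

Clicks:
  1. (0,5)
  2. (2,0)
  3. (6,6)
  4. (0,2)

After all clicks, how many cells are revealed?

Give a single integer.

Answer: 17

Derivation:
Click 1 (0,5) count=3: revealed 1 new [(0,5)] -> total=1
Click 2 (2,0) count=2: revealed 1 new [(2,0)] -> total=2
Click 3 (6,6) count=0: revealed 14 new [(2,5) (2,6) (3,4) (3,5) (3,6) (4,4) (4,5) (4,6) (5,4) (5,5) (5,6) (6,4) (6,5) (6,6)] -> total=16
Click 4 (0,2) count=2: revealed 1 new [(0,2)] -> total=17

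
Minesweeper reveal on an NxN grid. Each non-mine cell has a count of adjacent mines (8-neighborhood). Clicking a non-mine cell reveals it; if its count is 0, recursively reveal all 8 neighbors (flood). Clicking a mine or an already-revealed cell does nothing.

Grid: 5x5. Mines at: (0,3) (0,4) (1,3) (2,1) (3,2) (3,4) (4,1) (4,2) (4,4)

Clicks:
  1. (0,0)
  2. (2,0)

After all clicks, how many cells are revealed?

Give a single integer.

Click 1 (0,0) count=0: revealed 6 new [(0,0) (0,1) (0,2) (1,0) (1,1) (1,2)] -> total=6
Click 2 (2,0) count=1: revealed 1 new [(2,0)] -> total=7

Answer: 7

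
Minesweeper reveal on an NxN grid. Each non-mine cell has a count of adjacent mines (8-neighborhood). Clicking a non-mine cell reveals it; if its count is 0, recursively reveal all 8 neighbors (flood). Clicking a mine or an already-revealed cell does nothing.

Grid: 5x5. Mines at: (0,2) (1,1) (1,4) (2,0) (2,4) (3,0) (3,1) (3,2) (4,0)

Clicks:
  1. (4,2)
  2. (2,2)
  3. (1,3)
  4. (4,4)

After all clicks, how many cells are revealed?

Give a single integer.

Click 1 (4,2) count=2: revealed 1 new [(4,2)] -> total=1
Click 2 (2,2) count=3: revealed 1 new [(2,2)] -> total=2
Click 3 (1,3) count=3: revealed 1 new [(1,3)] -> total=3
Click 4 (4,4) count=0: revealed 4 new [(3,3) (3,4) (4,3) (4,4)] -> total=7

Answer: 7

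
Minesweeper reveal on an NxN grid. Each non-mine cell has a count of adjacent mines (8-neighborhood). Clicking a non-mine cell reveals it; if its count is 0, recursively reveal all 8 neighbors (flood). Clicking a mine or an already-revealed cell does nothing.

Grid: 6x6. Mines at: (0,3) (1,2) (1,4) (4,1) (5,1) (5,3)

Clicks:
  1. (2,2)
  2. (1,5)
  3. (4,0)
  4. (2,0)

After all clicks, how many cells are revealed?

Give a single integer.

Click 1 (2,2) count=1: revealed 1 new [(2,2)] -> total=1
Click 2 (1,5) count=1: revealed 1 new [(1,5)] -> total=2
Click 3 (4,0) count=2: revealed 1 new [(4,0)] -> total=3
Click 4 (2,0) count=0: revealed 8 new [(0,0) (0,1) (1,0) (1,1) (2,0) (2,1) (3,0) (3,1)] -> total=11

Answer: 11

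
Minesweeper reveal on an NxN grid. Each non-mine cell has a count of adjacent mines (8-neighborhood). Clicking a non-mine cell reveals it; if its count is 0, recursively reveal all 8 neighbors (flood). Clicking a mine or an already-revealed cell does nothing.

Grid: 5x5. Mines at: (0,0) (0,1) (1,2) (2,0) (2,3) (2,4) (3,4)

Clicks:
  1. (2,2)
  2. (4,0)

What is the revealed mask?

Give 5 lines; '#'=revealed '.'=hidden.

Click 1 (2,2) count=2: revealed 1 new [(2,2)] -> total=1
Click 2 (4,0) count=0: revealed 8 new [(3,0) (3,1) (3,2) (3,3) (4,0) (4,1) (4,2) (4,3)] -> total=9

Answer: .....
.....
..#..
####.
####.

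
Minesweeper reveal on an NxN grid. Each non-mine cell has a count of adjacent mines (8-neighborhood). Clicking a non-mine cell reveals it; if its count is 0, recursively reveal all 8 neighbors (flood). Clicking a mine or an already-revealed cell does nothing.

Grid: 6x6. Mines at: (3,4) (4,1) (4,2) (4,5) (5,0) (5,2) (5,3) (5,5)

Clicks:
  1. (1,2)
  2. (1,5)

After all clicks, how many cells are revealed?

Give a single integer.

Answer: 22

Derivation:
Click 1 (1,2) count=0: revealed 22 new [(0,0) (0,1) (0,2) (0,3) (0,4) (0,5) (1,0) (1,1) (1,2) (1,3) (1,4) (1,5) (2,0) (2,1) (2,2) (2,3) (2,4) (2,5) (3,0) (3,1) (3,2) (3,3)] -> total=22
Click 2 (1,5) count=0: revealed 0 new [(none)] -> total=22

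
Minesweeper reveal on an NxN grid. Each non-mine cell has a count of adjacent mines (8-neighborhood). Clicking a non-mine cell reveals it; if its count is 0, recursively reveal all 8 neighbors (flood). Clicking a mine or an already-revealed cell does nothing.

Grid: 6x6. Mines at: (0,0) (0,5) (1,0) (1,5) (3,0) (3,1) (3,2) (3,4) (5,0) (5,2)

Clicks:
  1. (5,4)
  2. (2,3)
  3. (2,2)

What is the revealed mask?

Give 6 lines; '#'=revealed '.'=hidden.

Click 1 (5,4) count=0: revealed 6 new [(4,3) (4,4) (4,5) (5,3) (5,4) (5,5)] -> total=6
Click 2 (2,3) count=2: revealed 1 new [(2,3)] -> total=7
Click 3 (2,2) count=2: revealed 1 new [(2,2)] -> total=8

Answer: ......
......
..##..
......
...###
...###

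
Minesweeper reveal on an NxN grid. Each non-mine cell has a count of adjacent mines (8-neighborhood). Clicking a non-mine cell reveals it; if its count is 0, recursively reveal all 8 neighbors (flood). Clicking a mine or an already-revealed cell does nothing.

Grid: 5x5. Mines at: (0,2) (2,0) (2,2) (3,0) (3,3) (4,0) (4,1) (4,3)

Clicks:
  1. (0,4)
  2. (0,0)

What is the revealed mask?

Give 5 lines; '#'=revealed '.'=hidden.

Answer: ##.##
##.##
...##
.....
.....

Derivation:
Click 1 (0,4) count=0: revealed 6 new [(0,3) (0,4) (1,3) (1,4) (2,3) (2,4)] -> total=6
Click 2 (0,0) count=0: revealed 4 new [(0,0) (0,1) (1,0) (1,1)] -> total=10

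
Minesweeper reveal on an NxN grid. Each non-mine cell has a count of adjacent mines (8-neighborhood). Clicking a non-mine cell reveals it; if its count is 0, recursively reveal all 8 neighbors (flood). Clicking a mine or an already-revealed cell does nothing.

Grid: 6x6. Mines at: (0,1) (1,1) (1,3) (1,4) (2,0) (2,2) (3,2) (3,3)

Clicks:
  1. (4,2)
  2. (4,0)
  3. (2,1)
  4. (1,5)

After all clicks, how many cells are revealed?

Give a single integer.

Answer: 20

Derivation:
Click 1 (4,2) count=2: revealed 1 new [(4,2)] -> total=1
Click 2 (4,0) count=0: revealed 17 new [(2,4) (2,5) (3,0) (3,1) (3,4) (3,5) (4,0) (4,1) (4,3) (4,4) (4,5) (5,0) (5,1) (5,2) (5,3) (5,4) (5,5)] -> total=18
Click 3 (2,1) count=4: revealed 1 new [(2,1)] -> total=19
Click 4 (1,5) count=1: revealed 1 new [(1,5)] -> total=20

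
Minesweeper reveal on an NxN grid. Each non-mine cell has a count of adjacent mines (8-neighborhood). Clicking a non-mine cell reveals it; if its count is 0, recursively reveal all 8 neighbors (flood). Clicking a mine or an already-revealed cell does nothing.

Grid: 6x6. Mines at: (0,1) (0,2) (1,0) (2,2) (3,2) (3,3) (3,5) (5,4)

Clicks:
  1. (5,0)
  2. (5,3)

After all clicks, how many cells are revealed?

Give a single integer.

Click 1 (5,0) count=0: revealed 12 new [(2,0) (2,1) (3,0) (3,1) (4,0) (4,1) (4,2) (4,3) (5,0) (5,1) (5,2) (5,3)] -> total=12
Click 2 (5,3) count=1: revealed 0 new [(none)] -> total=12

Answer: 12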